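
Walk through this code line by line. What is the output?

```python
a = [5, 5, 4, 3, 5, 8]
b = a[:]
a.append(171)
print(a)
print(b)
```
[5, 5, 4, 3, 5, 8, 171]
[5, 5, 4, 3, 5, 8]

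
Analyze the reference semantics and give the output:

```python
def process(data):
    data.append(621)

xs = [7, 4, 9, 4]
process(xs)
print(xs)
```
[7, 4, 9, 4, 621]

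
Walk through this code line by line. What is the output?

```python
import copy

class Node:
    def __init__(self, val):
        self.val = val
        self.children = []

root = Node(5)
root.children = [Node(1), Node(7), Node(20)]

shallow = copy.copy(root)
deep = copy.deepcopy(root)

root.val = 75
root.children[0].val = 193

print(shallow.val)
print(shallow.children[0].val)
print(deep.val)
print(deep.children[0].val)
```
5
193
5
1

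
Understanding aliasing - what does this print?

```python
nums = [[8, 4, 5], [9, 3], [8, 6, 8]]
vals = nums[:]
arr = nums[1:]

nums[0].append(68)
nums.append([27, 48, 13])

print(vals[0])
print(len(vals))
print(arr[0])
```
[8, 4, 5, 68]
3
[9, 3]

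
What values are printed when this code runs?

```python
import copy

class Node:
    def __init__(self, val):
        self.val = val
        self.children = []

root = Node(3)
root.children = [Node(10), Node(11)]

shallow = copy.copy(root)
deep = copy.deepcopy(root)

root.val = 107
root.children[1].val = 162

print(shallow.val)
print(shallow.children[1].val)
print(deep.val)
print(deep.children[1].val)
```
3
162
3
11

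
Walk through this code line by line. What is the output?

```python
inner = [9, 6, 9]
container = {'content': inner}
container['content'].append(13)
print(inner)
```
[9, 6, 9, 13]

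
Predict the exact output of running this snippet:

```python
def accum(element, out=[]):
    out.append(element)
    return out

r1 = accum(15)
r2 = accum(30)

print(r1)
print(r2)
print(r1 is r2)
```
[15, 30]
[15, 30]
True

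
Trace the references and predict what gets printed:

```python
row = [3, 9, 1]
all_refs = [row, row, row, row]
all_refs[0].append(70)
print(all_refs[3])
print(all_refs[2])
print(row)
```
[3, 9, 1, 70]
[3, 9, 1, 70]
[3, 9, 1, 70]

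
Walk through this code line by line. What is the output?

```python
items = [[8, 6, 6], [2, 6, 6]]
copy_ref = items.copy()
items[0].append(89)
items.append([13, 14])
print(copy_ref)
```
[[8, 6, 6, 89], [2, 6, 6]]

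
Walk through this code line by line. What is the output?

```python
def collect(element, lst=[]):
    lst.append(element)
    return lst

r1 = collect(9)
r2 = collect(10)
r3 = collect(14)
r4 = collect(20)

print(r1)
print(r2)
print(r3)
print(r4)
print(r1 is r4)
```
[9, 10, 14, 20]
[9, 10, 14, 20]
[9, 10, 14, 20]
[9, 10, 14, 20]
True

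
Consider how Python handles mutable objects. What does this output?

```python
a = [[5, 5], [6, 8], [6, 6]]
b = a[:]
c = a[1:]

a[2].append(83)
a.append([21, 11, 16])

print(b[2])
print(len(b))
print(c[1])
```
[6, 6, 83]
3
[6, 6, 83]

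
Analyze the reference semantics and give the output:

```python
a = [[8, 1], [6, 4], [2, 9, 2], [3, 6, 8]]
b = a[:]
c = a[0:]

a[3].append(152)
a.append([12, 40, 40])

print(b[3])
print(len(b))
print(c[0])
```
[3, 6, 8, 152]
4
[8, 1]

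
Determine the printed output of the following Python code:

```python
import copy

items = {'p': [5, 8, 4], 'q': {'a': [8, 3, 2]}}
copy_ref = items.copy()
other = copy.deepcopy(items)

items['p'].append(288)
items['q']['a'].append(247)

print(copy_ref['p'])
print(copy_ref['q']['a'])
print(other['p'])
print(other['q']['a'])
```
[5, 8, 4, 288]
[8, 3, 2, 247]
[5, 8, 4]
[8, 3, 2]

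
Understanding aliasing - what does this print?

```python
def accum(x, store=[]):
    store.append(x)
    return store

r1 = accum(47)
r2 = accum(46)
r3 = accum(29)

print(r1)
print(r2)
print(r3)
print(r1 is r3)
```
[47, 46, 29]
[47, 46, 29]
[47, 46, 29]
True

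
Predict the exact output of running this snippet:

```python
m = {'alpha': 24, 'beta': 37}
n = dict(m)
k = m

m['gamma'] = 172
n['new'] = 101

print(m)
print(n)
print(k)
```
{'alpha': 24, 'beta': 37, 'gamma': 172}
{'alpha': 24, 'beta': 37, 'new': 101}
{'alpha': 24, 'beta': 37, 'gamma': 172}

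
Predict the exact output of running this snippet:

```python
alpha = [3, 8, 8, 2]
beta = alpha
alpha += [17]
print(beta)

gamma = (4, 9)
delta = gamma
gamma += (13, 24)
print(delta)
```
[3, 8, 8, 2, 17]
(4, 9)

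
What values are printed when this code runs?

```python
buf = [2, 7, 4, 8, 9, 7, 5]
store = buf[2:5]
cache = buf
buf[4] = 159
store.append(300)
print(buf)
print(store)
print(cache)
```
[2, 7, 4, 8, 159, 7, 5]
[4, 8, 9, 300]
[2, 7, 4, 8, 159, 7, 5]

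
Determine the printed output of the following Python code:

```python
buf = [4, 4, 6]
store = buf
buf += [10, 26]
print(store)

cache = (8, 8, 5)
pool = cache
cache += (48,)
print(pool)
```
[4, 4, 6, 10, 26]
(8, 8, 5)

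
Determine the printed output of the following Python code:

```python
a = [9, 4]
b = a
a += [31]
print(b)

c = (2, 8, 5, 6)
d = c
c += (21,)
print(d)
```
[9, 4, 31]
(2, 8, 5, 6)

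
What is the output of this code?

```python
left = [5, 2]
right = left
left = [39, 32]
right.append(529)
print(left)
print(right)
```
[39, 32]
[5, 2, 529]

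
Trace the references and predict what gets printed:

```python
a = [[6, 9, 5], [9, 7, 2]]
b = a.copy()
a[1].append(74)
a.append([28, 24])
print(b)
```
[[6, 9, 5], [9, 7, 2, 74]]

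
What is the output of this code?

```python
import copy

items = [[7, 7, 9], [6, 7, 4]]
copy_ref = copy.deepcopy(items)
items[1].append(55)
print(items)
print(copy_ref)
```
[[7, 7, 9], [6, 7, 4, 55]]
[[7, 7, 9], [6, 7, 4]]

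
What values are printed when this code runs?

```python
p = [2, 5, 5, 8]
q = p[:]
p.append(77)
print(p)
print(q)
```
[2, 5, 5, 8, 77]
[2, 5, 5, 8]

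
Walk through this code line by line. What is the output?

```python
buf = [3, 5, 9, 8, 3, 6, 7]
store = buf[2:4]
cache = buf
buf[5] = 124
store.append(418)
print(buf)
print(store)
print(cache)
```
[3, 5, 9, 8, 3, 124, 7]
[9, 8, 418]
[3, 5, 9, 8, 3, 124, 7]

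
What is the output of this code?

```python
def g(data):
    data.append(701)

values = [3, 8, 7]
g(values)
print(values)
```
[3, 8, 7, 701]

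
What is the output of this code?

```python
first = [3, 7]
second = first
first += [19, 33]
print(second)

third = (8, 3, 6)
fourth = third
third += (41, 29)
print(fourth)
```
[3, 7, 19, 33]
(8, 3, 6)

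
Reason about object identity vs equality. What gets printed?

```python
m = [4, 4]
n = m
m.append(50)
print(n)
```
[4, 4, 50]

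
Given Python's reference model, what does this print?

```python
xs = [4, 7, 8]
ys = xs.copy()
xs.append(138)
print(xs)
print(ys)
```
[4, 7, 8, 138]
[4, 7, 8]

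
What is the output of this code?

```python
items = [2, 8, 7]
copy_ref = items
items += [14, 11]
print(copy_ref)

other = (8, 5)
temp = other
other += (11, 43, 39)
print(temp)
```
[2, 8, 7, 14, 11]
(8, 5)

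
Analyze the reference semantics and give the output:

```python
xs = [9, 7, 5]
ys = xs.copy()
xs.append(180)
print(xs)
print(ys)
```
[9, 7, 5, 180]
[9, 7, 5]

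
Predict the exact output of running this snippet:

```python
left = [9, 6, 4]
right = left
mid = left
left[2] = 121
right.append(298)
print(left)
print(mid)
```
[9, 6, 121, 298]
[9, 6, 121, 298]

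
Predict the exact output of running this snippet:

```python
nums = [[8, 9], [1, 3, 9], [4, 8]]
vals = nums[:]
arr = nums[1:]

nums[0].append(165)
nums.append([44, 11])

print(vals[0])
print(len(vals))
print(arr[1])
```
[8, 9, 165]
3
[4, 8]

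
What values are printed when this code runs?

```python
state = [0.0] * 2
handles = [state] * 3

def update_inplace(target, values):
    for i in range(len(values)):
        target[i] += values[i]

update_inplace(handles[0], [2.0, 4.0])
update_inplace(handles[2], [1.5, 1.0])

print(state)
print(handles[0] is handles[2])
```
[3.5, 5.0]
True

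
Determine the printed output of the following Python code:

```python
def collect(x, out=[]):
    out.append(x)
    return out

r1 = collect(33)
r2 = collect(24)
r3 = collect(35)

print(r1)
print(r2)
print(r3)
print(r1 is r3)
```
[33, 24, 35]
[33, 24, 35]
[33, 24, 35]
True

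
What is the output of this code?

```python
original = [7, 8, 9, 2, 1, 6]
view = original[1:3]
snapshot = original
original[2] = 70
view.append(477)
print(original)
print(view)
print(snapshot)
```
[7, 8, 70, 2, 1, 6]
[8, 9, 477]
[7, 8, 70, 2, 1, 6]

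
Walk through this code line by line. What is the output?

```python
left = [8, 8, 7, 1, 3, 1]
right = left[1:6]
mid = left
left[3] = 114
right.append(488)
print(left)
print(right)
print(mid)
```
[8, 8, 7, 114, 3, 1]
[8, 7, 1, 3, 1, 488]
[8, 8, 7, 114, 3, 1]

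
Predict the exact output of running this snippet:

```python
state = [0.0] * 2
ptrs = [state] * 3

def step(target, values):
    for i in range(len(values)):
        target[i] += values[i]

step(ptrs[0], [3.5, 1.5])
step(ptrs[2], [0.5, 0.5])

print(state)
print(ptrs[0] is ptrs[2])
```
[4.0, 2.0]
True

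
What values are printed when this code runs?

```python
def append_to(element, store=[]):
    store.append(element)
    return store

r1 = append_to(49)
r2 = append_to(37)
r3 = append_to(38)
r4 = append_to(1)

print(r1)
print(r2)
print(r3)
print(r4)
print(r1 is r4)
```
[49, 37, 38, 1]
[49, 37, 38, 1]
[49, 37, 38, 1]
[49, 37, 38, 1]
True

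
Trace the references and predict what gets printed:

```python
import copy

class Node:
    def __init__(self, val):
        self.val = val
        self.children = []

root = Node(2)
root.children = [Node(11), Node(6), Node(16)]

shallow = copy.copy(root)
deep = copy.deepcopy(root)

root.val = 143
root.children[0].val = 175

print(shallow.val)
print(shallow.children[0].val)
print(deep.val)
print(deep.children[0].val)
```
2
175
2
11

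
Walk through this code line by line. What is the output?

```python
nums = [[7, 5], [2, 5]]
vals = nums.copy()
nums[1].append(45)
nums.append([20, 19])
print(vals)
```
[[7, 5], [2, 5, 45]]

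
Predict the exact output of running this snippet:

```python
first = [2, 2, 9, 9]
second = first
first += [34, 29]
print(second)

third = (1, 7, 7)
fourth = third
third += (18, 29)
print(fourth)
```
[2, 2, 9, 9, 34, 29]
(1, 7, 7)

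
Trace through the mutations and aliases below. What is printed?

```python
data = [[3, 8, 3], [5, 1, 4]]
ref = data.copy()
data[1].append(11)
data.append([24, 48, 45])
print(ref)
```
[[3, 8, 3], [5, 1, 4, 11]]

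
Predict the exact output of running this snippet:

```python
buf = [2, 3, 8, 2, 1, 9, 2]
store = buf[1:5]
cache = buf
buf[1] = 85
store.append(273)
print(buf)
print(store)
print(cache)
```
[2, 85, 8, 2, 1, 9, 2]
[3, 8, 2, 1, 273]
[2, 85, 8, 2, 1, 9, 2]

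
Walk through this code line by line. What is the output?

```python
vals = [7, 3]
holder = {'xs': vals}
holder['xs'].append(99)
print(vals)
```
[7, 3, 99]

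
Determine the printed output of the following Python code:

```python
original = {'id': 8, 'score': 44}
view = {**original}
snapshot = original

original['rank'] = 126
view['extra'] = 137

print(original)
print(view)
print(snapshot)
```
{'id': 8, 'score': 44, 'rank': 126}
{'id': 8, 'score': 44, 'extra': 137}
{'id': 8, 'score': 44, 'rank': 126}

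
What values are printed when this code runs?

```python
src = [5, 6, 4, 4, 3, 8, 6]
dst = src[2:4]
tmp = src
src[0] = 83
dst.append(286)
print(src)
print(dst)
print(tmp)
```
[83, 6, 4, 4, 3, 8, 6]
[4, 4, 286]
[83, 6, 4, 4, 3, 8, 6]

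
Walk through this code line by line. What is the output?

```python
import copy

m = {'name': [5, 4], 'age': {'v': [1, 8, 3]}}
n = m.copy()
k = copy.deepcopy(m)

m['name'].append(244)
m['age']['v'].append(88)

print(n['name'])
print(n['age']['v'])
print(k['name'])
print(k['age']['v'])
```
[5, 4, 244]
[1, 8, 3, 88]
[5, 4]
[1, 8, 3]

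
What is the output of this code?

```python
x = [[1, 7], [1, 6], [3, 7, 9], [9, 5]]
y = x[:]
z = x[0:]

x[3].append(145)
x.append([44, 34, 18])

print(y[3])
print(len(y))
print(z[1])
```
[9, 5, 145]
4
[1, 6]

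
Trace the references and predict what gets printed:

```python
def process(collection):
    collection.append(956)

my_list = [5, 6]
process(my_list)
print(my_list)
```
[5, 6, 956]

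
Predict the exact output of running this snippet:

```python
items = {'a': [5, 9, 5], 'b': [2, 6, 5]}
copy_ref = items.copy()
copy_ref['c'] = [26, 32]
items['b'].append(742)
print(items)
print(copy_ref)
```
{'a': [5, 9, 5], 'b': [2, 6, 5, 742]}
{'a': [5, 9, 5], 'b': [2, 6, 5, 742], 'c': [26, 32]}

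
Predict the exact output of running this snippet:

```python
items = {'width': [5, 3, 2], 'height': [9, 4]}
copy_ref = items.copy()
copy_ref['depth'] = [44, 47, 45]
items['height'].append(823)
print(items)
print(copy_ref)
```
{'width': [5, 3, 2], 'height': [9, 4, 823]}
{'width': [5, 3, 2], 'height': [9, 4, 823], 'depth': [44, 47, 45]}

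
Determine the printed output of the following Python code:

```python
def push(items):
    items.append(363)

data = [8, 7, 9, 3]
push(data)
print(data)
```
[8, 7, 9, 3, 363]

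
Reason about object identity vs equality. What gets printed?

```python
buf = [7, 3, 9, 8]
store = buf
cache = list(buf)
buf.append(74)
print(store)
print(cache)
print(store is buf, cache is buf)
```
[7, 3, 9, 8, 74]
[7, 3, 9, 8]
True False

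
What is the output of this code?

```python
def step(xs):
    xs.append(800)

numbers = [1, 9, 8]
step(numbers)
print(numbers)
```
[1, 9, 8, 800]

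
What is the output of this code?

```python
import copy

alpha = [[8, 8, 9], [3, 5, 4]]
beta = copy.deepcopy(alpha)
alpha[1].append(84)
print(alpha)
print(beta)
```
[[8, 8, 9], [3, 5, 4, 84]]
[[8, 8, 9], [3, 5, 4]]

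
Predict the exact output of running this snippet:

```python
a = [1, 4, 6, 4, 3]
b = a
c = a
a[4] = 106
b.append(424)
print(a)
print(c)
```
[1, 4, 6, 4, 106, 424]
[1, 4, 6, 4, 106, 424]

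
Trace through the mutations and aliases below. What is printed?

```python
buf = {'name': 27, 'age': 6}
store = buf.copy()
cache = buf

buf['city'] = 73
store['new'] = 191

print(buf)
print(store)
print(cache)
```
{'name': 27, 'age': 6, 'city': 73}
{'name': 27, 'age': 6, 'new': 191}
{'name': 27, 'age': 6, 'city': 73}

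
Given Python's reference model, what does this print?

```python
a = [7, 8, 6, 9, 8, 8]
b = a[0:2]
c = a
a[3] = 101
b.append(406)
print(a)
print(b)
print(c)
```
[7, 8, 6, 101, 8, 8]
[7, 8, 406]
[7, 8, 6, 101, 8, 8]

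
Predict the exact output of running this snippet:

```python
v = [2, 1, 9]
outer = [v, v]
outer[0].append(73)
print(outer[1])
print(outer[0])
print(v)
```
[2, 1, 9, 73]
[2, 1, 9, 73]
[2, 1, 9, 73]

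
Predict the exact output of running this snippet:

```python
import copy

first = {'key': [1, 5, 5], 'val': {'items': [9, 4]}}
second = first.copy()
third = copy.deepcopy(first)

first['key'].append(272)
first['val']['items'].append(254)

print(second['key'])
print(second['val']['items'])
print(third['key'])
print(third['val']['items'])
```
[1, 5, 5, 272]
[9, 4, 254]
[1, 5, 5]
[9, 4]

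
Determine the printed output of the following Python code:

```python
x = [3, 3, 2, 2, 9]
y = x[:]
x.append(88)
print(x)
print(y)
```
[3, 3, 2, 2, 9, 88]
[3, 3, 2, 2, 9]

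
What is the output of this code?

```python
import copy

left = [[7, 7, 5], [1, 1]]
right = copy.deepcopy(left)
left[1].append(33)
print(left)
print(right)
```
[[7, 7, 5], [1, 1, 33]]
[[7, 7, 5], [1, 1]]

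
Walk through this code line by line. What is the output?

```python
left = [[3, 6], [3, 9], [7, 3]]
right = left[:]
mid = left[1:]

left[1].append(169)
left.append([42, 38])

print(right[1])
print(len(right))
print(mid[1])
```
[3, 9, 169]
3
[7, 3]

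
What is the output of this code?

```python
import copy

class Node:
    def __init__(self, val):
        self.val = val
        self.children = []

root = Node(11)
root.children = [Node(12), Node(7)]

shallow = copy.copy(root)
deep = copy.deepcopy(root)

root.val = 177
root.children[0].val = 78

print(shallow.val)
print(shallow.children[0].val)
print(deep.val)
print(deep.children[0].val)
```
11
78
11
12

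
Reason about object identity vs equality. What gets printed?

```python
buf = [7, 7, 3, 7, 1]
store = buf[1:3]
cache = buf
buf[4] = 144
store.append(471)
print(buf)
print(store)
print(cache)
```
[7, 7, 3, 7, 144]
[7, 3, 471]
[7, 7, 3, 7, 144]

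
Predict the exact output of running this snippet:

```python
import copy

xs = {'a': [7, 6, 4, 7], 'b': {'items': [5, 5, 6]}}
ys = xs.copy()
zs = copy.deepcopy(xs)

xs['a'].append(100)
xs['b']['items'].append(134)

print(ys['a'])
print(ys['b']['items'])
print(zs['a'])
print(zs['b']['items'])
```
[7, 6, 4, 7, 100]
[5, 5, 6, 134]
[7, 6, 4, 7]
[5, 5, 6]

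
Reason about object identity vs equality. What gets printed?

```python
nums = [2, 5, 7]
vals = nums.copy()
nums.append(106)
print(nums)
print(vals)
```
[2, 5, 7, 106]
[2, 5, 7]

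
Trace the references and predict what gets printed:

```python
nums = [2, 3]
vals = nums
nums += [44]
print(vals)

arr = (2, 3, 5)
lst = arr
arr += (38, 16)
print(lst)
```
[2, 3, 44]
(2, 3, 5)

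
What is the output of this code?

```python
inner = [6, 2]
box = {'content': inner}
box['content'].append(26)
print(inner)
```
[6, 2, 26]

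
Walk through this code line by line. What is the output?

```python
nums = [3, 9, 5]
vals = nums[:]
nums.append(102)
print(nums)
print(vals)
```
[3, 9, 5, 102]
[3, 9, 5]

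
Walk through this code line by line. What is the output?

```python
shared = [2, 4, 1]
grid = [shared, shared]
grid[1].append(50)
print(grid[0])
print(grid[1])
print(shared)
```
[2, 4, 1, 50]
[2, 4, 1, 50]
[2, 4, 1, 50]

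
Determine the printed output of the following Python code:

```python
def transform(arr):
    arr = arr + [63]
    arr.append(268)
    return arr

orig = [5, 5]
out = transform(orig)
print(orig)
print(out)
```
[5, 5]
[5, 5, 63, 268]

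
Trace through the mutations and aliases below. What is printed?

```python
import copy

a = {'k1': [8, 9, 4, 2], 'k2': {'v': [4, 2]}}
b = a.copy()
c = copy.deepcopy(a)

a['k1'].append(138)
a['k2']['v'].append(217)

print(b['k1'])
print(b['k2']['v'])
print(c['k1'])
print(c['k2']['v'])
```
[8, 9, 4, 2, 138]
[4, 2, 217]
[8, 9, 4, 2]
[4, 2]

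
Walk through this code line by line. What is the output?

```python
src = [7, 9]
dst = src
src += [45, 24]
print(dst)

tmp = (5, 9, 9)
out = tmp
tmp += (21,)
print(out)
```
[7, 9, 45, 24]
(5, 9, 9)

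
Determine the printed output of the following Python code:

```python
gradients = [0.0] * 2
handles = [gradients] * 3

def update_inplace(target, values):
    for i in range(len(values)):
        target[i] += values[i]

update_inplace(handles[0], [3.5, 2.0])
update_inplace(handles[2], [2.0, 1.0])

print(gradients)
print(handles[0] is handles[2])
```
[5.5, 3.0]
True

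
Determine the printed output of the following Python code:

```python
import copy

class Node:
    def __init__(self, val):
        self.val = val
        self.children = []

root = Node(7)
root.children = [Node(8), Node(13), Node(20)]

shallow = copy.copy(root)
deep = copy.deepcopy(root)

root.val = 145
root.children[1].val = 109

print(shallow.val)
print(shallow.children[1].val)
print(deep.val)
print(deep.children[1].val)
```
7
109
7
13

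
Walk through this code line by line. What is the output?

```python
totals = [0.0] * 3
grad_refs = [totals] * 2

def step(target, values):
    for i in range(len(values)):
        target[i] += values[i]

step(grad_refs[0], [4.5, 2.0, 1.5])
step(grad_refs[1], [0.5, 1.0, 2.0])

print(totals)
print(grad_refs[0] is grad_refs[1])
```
[5.0, 3.0, 3.5]
True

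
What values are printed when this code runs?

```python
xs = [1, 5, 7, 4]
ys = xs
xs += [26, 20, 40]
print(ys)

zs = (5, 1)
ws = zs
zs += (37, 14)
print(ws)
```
[1, 5, 7, 4, 26, 20, 40]
(5, 1)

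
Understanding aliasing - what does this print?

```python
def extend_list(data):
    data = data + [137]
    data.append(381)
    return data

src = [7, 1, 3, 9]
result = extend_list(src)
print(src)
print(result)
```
[7, 1, 3, 9]
[7, 1, 3, 9, 137, 381]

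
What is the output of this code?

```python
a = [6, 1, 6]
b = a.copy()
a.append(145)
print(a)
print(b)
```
[6, 1, 6, 145]
[6, 1, 6]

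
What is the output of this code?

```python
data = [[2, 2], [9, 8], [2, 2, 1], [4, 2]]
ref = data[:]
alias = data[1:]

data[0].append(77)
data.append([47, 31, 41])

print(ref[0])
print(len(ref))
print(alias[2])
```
[2, 2, 77]
4
[4, 2]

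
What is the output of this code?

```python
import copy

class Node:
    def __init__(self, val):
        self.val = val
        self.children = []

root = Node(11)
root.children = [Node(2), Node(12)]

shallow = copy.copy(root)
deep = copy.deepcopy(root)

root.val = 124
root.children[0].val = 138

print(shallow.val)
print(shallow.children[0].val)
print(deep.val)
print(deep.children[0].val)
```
11
138
11
2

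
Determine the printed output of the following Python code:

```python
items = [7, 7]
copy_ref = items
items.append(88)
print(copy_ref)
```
[7, 7, 88]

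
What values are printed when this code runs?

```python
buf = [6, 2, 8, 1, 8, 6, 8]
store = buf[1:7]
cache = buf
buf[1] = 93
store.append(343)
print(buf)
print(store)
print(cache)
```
[6, 93, 8, 1, 8, 6, 8]
[2, 8, 1, 8, 6, 8, 343]
[6, 93, 8, 1, 8, 6, 8]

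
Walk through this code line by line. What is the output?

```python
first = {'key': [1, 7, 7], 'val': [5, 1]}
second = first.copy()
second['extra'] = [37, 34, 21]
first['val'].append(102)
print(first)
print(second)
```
{'key': [1, 7, 7], 'val': [5, 1, 102]}
{'key': [1, 7, 7], 'val': [5, 1, 102], 'extra': [37, 34, 21]}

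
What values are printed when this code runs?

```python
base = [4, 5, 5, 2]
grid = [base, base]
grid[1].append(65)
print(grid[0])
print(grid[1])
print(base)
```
[4, 5, 5, 2, 65]
[4, 5, 5, 2, 65]
[4, 5, 5, 2, 65]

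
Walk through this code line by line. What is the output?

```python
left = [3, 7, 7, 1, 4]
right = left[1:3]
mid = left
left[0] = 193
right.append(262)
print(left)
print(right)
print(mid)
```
[193, 7, 7, 1, 4]
[7, 7, 262]
[193, 7, 7, 1, 4]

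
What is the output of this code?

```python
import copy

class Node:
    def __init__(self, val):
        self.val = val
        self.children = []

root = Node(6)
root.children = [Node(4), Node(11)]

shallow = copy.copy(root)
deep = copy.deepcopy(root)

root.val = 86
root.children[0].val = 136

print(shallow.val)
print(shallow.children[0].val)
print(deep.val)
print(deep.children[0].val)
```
6
136
6
4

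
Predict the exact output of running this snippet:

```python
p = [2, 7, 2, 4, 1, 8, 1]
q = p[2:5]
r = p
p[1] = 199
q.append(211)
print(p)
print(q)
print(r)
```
[2, 199, 2, 4, 1, 8, 1]
[2, 4, 1, 211]
[2, 199, 2, 4, 1, 8, 1]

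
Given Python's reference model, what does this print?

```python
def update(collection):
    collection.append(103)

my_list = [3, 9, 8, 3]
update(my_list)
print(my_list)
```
[3, 9, 8, 3, 103]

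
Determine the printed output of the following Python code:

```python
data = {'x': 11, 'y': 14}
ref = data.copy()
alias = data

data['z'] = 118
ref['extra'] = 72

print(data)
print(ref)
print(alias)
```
{'x': 11, 'y': 14, 'z': 118}
{'x': 11, 'y': 14, 'extra': 72}
{'x': 11, 'y': 14, 'z': 118}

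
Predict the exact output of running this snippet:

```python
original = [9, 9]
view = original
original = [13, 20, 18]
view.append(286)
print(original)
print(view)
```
[13, 20, 18]
[9, 9, 286]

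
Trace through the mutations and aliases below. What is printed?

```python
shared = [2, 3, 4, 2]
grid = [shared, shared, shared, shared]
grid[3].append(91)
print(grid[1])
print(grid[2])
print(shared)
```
[2, 3, 4, 2, 91]
[2, 3, 4, 2, 91]
[2, 3, 4, 2, 91]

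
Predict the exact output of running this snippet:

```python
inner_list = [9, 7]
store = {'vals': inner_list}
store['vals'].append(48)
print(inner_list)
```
[9, 7, 48]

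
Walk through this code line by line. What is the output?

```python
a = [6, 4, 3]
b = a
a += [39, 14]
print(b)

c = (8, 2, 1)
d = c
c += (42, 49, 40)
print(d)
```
[6, 4, 3, 39, 14]
(8, 2, 1)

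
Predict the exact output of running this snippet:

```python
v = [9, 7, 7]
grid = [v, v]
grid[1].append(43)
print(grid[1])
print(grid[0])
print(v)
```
[9, 7, 7, 43]
[9, 7, 7, 43]
[9, 7, 7, 43]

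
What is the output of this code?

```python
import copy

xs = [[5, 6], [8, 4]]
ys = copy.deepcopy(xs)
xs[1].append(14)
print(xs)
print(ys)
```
[[5, 6], [8, 4, 14]]
[[5, 6], [8, 4]]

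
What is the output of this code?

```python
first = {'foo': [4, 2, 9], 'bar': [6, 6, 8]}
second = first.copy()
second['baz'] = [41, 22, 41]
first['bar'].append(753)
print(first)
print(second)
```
{'foo': [4, 2, 9], 'bar': [6, 6, 8, 753]}
{'foo': [4, 2, 9], 'bar': [6, 6, 8, 753], 'baz': [41, 22, 41]}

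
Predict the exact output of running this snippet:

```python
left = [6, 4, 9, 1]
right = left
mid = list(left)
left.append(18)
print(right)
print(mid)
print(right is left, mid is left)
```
[6, 4, 9, 1, 18]
[6, 4, 9, 1]
True False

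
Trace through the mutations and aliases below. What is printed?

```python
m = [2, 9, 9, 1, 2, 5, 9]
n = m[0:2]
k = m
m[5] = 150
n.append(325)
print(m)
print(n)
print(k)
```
[2, 9, 9, 1, 2, 150, 9]
[2, 9, 325]
[2, 9, 9, 1, 2, 150, 9]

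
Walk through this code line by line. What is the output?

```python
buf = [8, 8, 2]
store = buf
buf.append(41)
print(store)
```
[8, 8, 2, 41]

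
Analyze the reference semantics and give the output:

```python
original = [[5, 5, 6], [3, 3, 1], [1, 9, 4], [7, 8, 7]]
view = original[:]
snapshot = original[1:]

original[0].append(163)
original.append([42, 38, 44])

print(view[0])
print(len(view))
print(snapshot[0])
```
[5, 5, 6, 163]
4
[3, 3, 1]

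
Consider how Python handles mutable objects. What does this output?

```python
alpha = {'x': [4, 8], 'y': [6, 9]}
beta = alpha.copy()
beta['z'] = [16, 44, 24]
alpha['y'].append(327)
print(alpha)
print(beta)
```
{'x': [4, 8], 'y': [6, 9, 327]}
{'x': [4, 8], 'y': [6, 9, 327], 'z': [16, 44, 24]}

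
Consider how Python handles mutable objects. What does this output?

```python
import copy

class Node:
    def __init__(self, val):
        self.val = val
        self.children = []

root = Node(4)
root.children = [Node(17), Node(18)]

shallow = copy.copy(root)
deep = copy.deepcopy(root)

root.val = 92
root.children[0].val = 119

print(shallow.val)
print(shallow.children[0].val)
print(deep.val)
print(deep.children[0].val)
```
4
119
4
17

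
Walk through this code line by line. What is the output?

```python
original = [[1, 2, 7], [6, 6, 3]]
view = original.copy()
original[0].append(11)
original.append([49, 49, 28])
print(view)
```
[[1, 2, 7, 11], [6, 6, 3]]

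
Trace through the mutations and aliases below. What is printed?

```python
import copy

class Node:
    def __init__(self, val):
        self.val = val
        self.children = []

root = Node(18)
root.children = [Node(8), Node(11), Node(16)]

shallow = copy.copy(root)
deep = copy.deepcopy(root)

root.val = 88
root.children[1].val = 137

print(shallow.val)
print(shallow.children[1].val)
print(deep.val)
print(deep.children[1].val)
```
18
137
18
11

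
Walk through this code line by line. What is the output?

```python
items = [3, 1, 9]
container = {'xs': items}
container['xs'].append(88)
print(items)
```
[3, 1, 9, 88]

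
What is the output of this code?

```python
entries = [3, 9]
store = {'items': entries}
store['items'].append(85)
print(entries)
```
[3, 9, 85]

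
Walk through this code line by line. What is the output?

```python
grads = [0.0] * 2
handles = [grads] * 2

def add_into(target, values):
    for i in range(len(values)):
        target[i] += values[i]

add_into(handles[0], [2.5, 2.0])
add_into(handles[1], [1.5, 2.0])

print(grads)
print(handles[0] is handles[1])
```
[4.0, 4.0]
True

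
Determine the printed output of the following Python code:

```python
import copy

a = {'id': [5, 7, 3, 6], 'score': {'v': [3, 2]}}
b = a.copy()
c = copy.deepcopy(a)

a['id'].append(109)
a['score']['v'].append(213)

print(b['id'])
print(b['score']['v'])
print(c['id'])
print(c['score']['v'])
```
[5, 7, 3, 6, 109]
[3, 2, 213]
[5, 7, 3, 6]
[3, 2]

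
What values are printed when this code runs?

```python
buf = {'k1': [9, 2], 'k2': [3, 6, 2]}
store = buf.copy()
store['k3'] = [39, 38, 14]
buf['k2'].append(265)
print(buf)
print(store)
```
{'k1': [9, 2], 'k2': [3, 6, 2, 265]}
{'k1': [9, 2], 'k2': [3, 6, 2, 265], 'k3': [39, 38, 14]}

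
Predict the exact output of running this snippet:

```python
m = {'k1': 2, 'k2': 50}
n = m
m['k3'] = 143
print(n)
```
{'k1': 2, 'k2': 50, 'k3': 143}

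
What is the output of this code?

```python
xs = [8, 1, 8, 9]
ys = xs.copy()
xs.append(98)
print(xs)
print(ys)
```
[8, 1, 8, 9, 98]
[8, 1, 8, 9]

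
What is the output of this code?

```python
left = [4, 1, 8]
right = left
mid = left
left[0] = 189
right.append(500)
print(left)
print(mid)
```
[189, 1, 8, 500]
[189, 1, 8, 500]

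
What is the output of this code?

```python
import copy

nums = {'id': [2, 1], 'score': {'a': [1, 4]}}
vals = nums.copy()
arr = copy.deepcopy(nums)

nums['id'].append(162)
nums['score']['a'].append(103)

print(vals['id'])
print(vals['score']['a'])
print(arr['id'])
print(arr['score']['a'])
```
[2, 1, 162]
[1, 4, 103]
[2, 1]
[1, 4]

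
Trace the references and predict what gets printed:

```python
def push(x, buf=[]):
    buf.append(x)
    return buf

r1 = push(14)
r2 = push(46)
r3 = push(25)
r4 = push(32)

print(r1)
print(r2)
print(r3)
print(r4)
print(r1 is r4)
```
[14, 46, 25, 32]
[14, 46, 25, 32]
[14, 46, 25, 32]
[14, 46, 25, 32]
True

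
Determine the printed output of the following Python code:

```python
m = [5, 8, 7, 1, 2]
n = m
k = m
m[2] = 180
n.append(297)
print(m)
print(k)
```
[5, 8, 180, 1, 2, 297]
[5, 8, 180, 1, 2, 297]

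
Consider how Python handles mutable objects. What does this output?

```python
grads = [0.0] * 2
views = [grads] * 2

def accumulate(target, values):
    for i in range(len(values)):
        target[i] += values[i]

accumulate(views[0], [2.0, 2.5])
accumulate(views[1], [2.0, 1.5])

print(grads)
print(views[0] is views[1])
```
[4.0, 4.0]
True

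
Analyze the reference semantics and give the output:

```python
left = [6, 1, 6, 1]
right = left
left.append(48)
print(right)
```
[6, 1, 6, 1, 48]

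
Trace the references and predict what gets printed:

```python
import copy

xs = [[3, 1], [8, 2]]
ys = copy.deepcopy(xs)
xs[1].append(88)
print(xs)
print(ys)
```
[[3, 1], [8, 2, 88]]
[[3, 1], [8, 2]]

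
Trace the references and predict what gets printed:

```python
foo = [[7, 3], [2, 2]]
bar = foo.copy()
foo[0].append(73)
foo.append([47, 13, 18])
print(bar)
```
[[7, 3, 73], [2, 2]]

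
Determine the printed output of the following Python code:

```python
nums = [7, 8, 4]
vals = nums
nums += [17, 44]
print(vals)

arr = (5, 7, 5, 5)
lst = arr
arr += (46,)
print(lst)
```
[7, 8, 4, 17, 44]
(5, 7, 5, 5)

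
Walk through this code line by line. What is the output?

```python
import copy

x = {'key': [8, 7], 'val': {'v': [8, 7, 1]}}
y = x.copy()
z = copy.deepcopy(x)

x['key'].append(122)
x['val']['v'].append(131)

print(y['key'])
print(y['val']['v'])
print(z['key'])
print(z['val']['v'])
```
[8, 7, 122]
[8, 7, 1, 131]
[8, 7]
[8, 7, 1]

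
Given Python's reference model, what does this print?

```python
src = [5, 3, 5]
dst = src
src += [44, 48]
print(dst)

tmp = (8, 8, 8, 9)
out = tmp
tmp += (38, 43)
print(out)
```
[5, 3, 5, 44, 48]
(8, 8, 8, 9)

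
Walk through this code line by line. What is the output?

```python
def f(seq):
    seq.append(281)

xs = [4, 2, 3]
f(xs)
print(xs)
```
[4, 2, 3, 281]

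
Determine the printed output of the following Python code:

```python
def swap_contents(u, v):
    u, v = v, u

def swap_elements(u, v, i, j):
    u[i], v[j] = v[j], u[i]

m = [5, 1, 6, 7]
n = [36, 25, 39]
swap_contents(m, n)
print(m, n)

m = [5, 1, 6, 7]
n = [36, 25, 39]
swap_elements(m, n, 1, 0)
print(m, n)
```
[5, 1, 6, 7] [36, 25, 39]
[5, 36, 6, 7] [1, 25, 39]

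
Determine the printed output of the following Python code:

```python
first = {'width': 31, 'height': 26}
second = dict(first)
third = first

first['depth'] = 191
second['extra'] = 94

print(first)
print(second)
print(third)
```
{'width': 31, 'height': 26, 'depth': 191}
{'width': 31, 'height': 26, 'extra': 94}
{'width': 31, 'height': 26, 'depth': 191}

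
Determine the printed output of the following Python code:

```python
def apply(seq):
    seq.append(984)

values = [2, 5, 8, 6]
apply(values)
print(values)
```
[2, 5, 8, 6, 984]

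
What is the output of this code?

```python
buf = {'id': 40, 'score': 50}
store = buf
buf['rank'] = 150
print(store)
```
{'id': 40, 'score': 50, 'rank': 150}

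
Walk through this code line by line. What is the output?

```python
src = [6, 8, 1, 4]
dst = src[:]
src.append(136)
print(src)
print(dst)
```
[6, 8, 1, 4, 136]
[6, 8, 1, 4]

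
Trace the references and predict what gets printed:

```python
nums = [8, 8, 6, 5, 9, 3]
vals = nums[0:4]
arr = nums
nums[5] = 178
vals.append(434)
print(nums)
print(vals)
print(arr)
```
[8, 8, 6, 5, 9, 178]
[8, 8, 6, 5, 434]
[8, 8, 6, 5, 9, 178]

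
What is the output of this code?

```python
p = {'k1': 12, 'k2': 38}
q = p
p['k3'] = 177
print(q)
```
{'k1': 12, 'k2': 38, 'k3': 177}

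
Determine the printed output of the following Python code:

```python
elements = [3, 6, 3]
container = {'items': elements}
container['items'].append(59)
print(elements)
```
[3, 6, 3, 59]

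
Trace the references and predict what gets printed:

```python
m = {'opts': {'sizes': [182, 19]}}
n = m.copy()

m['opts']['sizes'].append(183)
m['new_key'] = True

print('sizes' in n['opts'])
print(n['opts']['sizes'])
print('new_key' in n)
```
True
[182, 19, 183]
False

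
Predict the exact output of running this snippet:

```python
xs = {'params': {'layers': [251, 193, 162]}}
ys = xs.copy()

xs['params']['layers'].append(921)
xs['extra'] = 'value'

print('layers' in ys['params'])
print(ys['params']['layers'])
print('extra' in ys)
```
True
[251, 193, 162, 921]
False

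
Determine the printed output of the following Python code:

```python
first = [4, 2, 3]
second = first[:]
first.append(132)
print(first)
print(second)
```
[4, 2, 3, 132]
[4, 2, 3]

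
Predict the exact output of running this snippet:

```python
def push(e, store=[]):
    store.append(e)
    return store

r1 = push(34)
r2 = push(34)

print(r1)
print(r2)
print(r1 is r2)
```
[34, 34]
[34, 34]
True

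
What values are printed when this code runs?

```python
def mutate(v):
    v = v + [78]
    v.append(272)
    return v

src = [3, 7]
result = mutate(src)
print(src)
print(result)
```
[3, 7]
[3, 7, 78, 272]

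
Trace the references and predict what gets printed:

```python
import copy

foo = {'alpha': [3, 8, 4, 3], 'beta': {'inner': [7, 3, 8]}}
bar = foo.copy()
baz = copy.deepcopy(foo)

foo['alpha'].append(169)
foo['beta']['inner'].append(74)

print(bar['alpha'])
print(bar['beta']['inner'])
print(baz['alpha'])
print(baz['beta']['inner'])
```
[3, 8, 4, 3, 169]
[7, 3, 8, 74]
[3, 8, 4, 3]
[7, 3, 8]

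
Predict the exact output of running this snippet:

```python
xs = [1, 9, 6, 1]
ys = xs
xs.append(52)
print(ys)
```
[1, 9, 6, 1, 52]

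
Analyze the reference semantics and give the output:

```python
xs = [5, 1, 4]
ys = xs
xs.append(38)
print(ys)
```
[5, 1, 4, 38]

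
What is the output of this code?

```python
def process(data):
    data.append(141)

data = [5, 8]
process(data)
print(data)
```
[5, 8, 141]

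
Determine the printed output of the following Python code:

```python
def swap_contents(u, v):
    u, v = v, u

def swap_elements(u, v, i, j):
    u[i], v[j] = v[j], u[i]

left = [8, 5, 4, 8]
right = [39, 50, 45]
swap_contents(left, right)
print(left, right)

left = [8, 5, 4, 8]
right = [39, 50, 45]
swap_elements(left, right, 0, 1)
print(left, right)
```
[8, 5, 4, 8] [39, 50, 45]
[50, 5, 4, 8] [39, 8, 45]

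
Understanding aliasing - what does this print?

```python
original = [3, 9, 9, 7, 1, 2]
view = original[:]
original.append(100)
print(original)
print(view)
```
[3, 9, 9, 7, 1, 2, 100]
[3, 9, 9, 7, 1, 2]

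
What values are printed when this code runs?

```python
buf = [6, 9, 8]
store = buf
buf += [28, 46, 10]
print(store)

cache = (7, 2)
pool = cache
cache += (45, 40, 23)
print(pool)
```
[6, 9, 8, 28, 46, 10]
(7, 2)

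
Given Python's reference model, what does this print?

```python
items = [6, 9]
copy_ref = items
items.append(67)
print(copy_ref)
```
[6, 9, 67]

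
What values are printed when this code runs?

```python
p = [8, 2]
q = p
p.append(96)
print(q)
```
[8, 2, 96]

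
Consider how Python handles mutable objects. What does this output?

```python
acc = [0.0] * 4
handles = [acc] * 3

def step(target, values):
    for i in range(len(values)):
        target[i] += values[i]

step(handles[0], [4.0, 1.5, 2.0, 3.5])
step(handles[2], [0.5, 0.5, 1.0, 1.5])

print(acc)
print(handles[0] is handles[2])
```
[4.5, 2.0, 3.0, 5.0]
True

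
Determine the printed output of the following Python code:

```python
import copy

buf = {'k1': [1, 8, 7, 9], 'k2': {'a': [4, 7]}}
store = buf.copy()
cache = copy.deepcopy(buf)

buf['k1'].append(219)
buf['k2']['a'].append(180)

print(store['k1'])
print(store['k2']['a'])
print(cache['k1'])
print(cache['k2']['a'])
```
[1, 8, 7, 9, 219]
[4, 7, 180]
[1, 8, 7, 9]
[4, 7]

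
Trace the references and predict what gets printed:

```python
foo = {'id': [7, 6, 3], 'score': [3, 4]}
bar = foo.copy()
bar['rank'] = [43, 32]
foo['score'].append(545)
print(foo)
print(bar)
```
{'id': [7, 6, 3], 'score': [3, 4, 545]}
{'id': [7, 6, 3], 'score': [3, 4, 545], 'rank': [43, 32]}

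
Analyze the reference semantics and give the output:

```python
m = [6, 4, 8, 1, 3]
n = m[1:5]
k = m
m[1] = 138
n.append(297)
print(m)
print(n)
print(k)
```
[6, 138, 8, 1, 3]
[4, 8, 1, 3, 297]
[6, 138, 8, 1, 3]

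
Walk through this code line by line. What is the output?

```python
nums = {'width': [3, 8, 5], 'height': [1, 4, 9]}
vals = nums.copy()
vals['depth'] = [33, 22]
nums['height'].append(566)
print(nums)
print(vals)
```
{'width': [3, 8, 5], 'height': [1, 4, 9, 566]}
{'width': [3, 8, 5], 'height': [1, 4, 9, 566], 'depth': [33, 22]}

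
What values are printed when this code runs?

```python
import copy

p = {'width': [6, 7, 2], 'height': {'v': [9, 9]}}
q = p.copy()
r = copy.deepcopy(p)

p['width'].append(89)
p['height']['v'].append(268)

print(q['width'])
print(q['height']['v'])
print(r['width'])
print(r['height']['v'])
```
[6, 7, 2, 89]
[9, 9, 268]
[6, 7, 2]
[9, 9]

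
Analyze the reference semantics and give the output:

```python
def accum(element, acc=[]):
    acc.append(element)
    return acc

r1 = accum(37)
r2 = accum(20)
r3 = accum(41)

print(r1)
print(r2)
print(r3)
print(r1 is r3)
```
[37, 20, 41]
[37, 20, 41]
[37, 20, 41]
True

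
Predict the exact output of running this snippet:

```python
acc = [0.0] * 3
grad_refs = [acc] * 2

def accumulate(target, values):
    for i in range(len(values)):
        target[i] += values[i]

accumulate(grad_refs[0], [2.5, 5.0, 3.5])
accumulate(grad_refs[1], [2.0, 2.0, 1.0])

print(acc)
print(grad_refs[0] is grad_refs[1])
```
[4.5, 7.0, 4.5]
True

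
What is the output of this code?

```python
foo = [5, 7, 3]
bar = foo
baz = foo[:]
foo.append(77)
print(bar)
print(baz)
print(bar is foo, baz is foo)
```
[5, 7, 3, 77]
[5, 7, 3]
True False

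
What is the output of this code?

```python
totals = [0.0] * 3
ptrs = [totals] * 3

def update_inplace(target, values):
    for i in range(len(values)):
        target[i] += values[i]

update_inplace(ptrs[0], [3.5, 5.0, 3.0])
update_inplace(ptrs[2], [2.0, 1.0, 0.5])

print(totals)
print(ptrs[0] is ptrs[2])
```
[5.5, 6.0, 3.5]
True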